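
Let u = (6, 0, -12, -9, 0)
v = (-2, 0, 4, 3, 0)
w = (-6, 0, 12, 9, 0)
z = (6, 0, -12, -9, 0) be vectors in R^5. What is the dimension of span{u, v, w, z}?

dim = 1

Apply Gaussian elimination to the matrix whose rows are u, v, w, z.
There is 1 pivot column, so rank = 1.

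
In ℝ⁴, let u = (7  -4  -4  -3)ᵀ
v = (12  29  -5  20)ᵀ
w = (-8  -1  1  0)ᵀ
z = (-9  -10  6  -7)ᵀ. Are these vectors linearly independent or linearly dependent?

linearly dependent

The matrix [u|v|w|z] has determinant 0.
A zero determinant means the columns are linearly dependent.
Indeed 2u + v + w + 2z = 0.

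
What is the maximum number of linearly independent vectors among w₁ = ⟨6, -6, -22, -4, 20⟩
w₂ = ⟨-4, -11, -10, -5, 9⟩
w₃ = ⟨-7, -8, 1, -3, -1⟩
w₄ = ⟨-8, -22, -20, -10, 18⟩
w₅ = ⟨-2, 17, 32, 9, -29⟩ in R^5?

Row-reduce the 5×5 matrix with these as rows.
The echelon form has 2 nonzero rows, so the rank is 2.

2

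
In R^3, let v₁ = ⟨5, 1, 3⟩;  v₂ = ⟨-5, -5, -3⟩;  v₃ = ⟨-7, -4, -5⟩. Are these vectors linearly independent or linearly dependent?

linearly independent

Form the 3×3 matrix with these as columns; its determinant is 16.
A nonzero determinant means the columns are linearly independent.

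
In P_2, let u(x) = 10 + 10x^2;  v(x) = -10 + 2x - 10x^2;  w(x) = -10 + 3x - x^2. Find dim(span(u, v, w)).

Use coordinates relative to {1, x, x^2}.
Row-reduce the 3×3 matrix with these as rows.
Reduction leaves 3 leading entries, giving rank 3.

3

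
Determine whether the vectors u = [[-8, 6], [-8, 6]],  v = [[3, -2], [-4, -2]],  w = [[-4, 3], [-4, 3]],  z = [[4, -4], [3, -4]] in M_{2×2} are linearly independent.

Write each element as a coordinate vector in ℝ⁴ using {E₁₁, E₁₂, E₂₁, E₂₂}.
One vector is a scalar multiple of another, so the set is dependent.

linearly dependent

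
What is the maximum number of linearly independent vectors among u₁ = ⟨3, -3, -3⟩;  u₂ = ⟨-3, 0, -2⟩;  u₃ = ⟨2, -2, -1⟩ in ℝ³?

Row-reduce the 3×3 matrix with these as rows.
Reduction leaves 3 leading entries, giving rank 3.

3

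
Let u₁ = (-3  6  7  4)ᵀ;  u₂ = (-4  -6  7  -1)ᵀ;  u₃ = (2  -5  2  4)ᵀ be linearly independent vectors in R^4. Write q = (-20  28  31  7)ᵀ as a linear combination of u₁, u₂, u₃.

Set up the augmented matrix [u₁ | u₂ | u₃ | q] and row-reduce.
The system has the unique solution (a₁, a₂, a₃) = (4, 1, -2).

q = 4u₁ + u₂ - 2u₃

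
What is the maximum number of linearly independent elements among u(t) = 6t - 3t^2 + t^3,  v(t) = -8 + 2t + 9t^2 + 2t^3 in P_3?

2

Represent each element by its coordinate vector in ℝ⁴.
Put the 4×2 matrix [u|v] into echelon form.
Reduction leaves 2 leading entries, giving rank 2.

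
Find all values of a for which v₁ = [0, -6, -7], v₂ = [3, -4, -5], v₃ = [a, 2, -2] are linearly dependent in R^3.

The set is linearly dependent precisely when det[v₁; v₂; v₃] = 0.
The determinant works out to 2*a - 78.
Solving 2*a - 78 = 0 yields a = 39.

a = 39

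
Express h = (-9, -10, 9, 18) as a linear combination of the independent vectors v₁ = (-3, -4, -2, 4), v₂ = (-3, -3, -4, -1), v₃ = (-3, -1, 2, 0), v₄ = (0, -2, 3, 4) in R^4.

Since v₁, v₂, v₃, v₄ are independent, the coefficients expressing h are uniquely determined by a linear system.
Row-reducing the augmented matrix gives the unique coefficients (c₁, …, c₄) = (3, -2, 2, 1).

h = 3v₁ - 2v₂ + 2v₃ + v₄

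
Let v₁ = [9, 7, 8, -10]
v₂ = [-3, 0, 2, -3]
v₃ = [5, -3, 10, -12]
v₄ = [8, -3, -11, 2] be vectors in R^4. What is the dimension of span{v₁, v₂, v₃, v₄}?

dim = 4

Apply Gaussian elimination to the matrix whose rows are v₁, v₂, v₃, v₄.
The echelon form has 4 nonzero rows, so the rank is 4.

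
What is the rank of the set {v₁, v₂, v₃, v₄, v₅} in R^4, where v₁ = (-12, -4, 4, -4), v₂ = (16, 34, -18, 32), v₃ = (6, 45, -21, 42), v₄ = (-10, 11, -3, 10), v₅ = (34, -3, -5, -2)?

Form the matrix with v₁, v₂, v₃, v₄, v₅ as columns and reduce.
Reduction leaves 2 leading entries, giving rank 2.
(With 5 elements in a 4-dimensional space the rank is at most 4.)

rank 2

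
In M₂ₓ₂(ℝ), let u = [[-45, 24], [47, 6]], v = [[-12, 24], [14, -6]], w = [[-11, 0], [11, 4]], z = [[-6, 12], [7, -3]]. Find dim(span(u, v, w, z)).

Represent each element by its coordinate vector in ℝ⁴.
Put the 4×4 matrix [u|v|w|z] into echelon form.
There are 2 pivot columns, so rank = 2.

2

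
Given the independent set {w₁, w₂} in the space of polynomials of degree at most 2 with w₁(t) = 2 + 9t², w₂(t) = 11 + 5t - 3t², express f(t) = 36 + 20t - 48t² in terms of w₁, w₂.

f = -4w₁ + 4w₂

Work in coordinates with respect to the standard basis {1, t, t²}.
Write f = α₁w₁ + α₂w₂ and equate components.
Back-substitution yields (α₁, α₂) = (-4, 4).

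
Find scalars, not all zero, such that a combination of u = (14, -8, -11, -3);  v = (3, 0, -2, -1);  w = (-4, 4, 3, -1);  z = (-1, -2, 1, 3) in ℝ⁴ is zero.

u + 3w + 2z = 0

Set up α₁u + … + α₄z = 0 and solve the homogeneous system.
One solution (up to scaling) is (1, 0, 3, 2).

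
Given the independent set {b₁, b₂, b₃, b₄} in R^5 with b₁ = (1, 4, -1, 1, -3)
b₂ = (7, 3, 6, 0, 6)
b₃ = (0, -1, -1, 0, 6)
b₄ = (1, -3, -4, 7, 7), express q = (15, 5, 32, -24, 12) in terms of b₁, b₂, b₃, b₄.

q = -3b₁ + 3b₂ + b₃ - 3b₄

Since b₁, b₂, b₃, b₄ are independent, the coefficients expressing q are uniquely determined by a linear system.
The system has the unique solution (c₁, …, c₄) = (-3, 3, 1, -3).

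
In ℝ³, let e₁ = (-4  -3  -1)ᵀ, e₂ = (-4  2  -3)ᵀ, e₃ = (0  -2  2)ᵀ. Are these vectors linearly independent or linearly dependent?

Form the 3×3 matrix with these as columns; its determinant is -24.
A nonzero determinant means the columns are linearly independent.

linearly independent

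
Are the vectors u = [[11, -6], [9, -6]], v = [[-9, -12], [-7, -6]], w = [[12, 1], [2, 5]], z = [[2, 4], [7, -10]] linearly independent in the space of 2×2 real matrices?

Write each element as a coordinate vector in ℝ⁴ using {E₁₁, E₁₂, E₂₁, E₂₂}.
Place the vectors as rows of a 4×4 matrix and reduce to echelon form.
The reduction yields 4 nonzero rows, so the rank is 4.
Since rank = 4 (the number of vectors), the set is linearly independent.

linearly independent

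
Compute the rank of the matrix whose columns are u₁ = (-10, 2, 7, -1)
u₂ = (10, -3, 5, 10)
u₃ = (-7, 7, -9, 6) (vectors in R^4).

rank 3

Put the 4×3 matrix [u₁|u₂|u₃] into echelon form.
Exactly 3 pivots survive; hence the rank is 3.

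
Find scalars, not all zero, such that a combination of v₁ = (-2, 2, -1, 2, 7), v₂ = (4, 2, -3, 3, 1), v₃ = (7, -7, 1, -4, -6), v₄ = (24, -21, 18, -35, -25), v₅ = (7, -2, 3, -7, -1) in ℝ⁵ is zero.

Write the vectors as columns of a matrix and find a nonzero vector in its null space.
A generator of the null space is (2, 2, -1, 1, -3).

2v₁ + 2v₂ - v₃ + v₄ - 3v₅ = 0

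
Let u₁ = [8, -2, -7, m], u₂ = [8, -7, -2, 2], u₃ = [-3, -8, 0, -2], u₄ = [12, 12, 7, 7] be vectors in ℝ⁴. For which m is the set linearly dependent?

m = 19/11

Dependence holds iff the 4×4 matrix [u₁ u₂ u₃ u₄] is singular.
The determinant works out to 715*m - 1235.
Solving 715*m - 1235 = 0 yields m = 19/11.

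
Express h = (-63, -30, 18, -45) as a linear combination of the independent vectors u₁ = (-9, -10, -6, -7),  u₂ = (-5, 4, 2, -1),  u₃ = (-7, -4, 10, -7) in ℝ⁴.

Solve the system with u₁, u₂, u₃ as columns and h as the right-hand side.
The system has the unique solution (c₁, c₂, c₃) = (3, 3, 3).

h = 3u₁ + 3u₂ + 3u₃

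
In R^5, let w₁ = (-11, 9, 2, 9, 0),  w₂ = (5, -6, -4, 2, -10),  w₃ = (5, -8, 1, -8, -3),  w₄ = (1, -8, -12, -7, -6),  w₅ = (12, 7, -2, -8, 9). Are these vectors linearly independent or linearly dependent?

The matrix [w₁|w₂|w₃|w₄|w₅] has determinant 101351.
A nonzero determinant means the columns are linearly independent.

linearly independent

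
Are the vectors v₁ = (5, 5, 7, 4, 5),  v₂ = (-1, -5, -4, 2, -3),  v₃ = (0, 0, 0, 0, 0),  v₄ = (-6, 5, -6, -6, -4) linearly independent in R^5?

One of the vectors is the zero vector, so the set is linearly dependent.

linearly dependent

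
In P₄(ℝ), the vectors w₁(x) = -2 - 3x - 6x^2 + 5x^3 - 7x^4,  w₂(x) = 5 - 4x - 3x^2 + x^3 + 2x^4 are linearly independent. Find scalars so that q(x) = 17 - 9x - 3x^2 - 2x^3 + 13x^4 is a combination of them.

q = -w₁ + 3w₂

Take coordinate vectors relative to {1, x, …, x^4}.
Write q = a₁w₁ + a₂w₂ and equate components.
Row-reducing the augmented matrix gives the unique coefficients (a₁, a₂) = (-1, 3).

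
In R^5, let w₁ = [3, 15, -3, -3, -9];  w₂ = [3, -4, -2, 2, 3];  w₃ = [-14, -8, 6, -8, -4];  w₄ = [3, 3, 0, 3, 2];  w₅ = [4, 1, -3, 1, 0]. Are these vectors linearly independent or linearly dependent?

Row-reduce the matrix whose columns are w₁, w₂, w₃, w₄, w₅.
The reduction yields 3 nonzero rows, so the rank is 3.
Since rank 3 < 5, the set is linearly dependent.
Indeed 2w₁ + 6w₂ + 3w₃ + 6w₄ = 0.

linearly dependent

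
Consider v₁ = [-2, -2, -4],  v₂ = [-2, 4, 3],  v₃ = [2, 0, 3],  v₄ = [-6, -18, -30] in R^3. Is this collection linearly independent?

There are 4 vectors in a 3-dimensional space, so they cannot be linearly independent.

linearly dependent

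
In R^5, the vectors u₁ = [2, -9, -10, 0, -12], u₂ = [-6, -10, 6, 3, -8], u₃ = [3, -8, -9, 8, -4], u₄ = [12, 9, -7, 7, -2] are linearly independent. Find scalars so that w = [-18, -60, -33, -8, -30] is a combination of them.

w = 3u₁ - u₂ + 2u₃ - 3u₄

Set up the augmented matrix [u₁ | u₂ | u₃ | u₄ | w] and row-reduce.
Back-substitution yields (α₁, …, α₄) = (3, -1, 2, -3).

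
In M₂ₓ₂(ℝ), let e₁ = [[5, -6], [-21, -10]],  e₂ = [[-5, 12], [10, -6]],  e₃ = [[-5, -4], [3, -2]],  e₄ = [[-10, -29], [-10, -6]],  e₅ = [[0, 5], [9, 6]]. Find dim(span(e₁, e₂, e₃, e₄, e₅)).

Pass to coordinate vectors with respect to the basis {E₁₁, E₁₂, E₂₁, E₂₂}.
Row-reduce the 5×4 matrix with these as rows.
Reduction leaves 3 leading entries, giving rank 3.
(With 5 elements in a 4-dimensional space the rank is at most 4.)

dim = 3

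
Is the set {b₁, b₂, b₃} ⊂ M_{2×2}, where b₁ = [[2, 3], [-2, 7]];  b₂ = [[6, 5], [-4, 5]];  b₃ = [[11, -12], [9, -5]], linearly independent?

linearly independent

Take coordinates with respect to the standard basis {E₁₁, E₁₂, E₂₁, E₂₂}.
Place the vectors as rows of a 3×4 matrix and reduce to echelon form.
The reduction yields 3 nonzero rows, so the rank is 3.
Since rank = 3 (the number of vectors), the set is linearly independent.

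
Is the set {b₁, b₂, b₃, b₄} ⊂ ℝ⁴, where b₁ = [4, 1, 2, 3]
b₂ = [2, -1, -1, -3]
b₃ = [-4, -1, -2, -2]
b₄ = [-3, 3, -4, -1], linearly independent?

Form the 4×4 matrix with these as columns; its determinant is -45.
A nonzero determinant means the columns are linearly independent.

linearly independent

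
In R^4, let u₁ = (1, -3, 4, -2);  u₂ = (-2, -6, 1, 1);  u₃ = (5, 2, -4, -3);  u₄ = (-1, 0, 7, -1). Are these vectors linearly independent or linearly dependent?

Form the 4×4 matrix with these as columns; its determinant is -15.
A nonzero determinant means the columns are linearly independent.

linearly independent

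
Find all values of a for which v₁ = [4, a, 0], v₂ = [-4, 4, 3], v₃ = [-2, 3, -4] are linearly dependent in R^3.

a = -50/11

The vectors are dependent exactly when the determinant of the matrix with rows v₁, v₂, v₃ vanishes.
Expanding, det = -22*a - 100.
Setting this to zero gives a = -50/11.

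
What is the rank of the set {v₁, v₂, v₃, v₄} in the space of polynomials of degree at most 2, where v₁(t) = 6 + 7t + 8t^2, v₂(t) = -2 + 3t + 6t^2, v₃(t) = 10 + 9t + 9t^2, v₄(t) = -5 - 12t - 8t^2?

Represent each element by its coordinate vector in ℝ³.
Put the 3×4 matrix [v₁|v₂|v₃|v₄] into echelon form.
There are 3 pivot columns, so rank = 3.
(With 4 elements in a 3-dimensional space the rank is at most 3.)

3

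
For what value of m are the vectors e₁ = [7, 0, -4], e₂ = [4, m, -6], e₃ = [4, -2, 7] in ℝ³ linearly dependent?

Place the vectors as rows of a 3×3 matrix; dependence ⇔ determinant zero.
Expanding, det = 65*m - 52.
This vanishes exactly when m = 4/5.

m = 4/5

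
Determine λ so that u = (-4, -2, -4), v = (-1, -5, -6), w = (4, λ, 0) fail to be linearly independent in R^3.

λ = -8/5

The set is linearly dependent precisely when det[u; v; w] = 0.
The determinant works out to -20*λ - 32.
This vanishes exactly when λ = -8/5.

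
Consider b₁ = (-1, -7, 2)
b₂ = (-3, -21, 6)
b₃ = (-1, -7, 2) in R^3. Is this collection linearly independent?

The matrix [b₁|b₂|b₃] has determinant 0.
A zero determinant means the columns are linearly dependent.
Indeed 3b₁ - b₂ = 0.

linearly dependent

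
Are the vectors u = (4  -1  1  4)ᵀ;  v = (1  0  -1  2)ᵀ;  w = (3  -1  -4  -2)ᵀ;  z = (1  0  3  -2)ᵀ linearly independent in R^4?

The matrix [u|v|w|z] has determinant 40.
A nonzero determinant means the columns are linearly independent.

linearly independent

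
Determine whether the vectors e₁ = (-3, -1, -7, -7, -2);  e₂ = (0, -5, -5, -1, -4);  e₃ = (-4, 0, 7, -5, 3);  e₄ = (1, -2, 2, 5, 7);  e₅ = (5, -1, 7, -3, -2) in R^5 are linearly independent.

linearly independent

Form the 5×5 matrix with these as columns; its determinant is 21692.
A nonzero determinant means the columns are linearly independent.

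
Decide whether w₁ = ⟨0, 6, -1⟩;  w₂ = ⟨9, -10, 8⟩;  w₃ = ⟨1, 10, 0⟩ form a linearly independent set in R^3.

Row-reduce the matrix whose columns are w₁, w₂, w₃.
The reduction yields 3 nonzero rows, so the rank is 3.
Since rank = 3 (the number of vectors), the set is linearly independent.

linearly independent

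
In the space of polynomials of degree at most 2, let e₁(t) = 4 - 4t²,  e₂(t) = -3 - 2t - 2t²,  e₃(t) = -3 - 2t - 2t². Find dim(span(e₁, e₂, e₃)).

Pass to coordinate vectors with respect to the basis {1, t, t²}.
Apply Gaussian elimination to the matrix whose rows are e₁, e₂, e₃.
The echelon form has 2 nonzero rows, so the rank is 2.

dim = 2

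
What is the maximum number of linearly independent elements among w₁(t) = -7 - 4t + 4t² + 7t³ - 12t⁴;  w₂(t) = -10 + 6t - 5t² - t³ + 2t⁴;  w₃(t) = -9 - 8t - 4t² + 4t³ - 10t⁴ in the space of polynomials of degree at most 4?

3

Pass to coordinate vectors with respect to the basis {1, t, …, t⁴}.
Put the 5×3 matrix [w₁|w₂|w₃] into echelon form.
Reduction leaves 3 leading entries, giving rank 3.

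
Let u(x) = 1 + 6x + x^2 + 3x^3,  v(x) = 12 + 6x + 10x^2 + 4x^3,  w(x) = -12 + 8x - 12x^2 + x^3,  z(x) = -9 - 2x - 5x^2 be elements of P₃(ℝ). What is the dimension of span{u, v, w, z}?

Pass to coordinate vectors with respect to the basis {1, x, …, x^3}.
Row-reduce the 4×4 matrix with these as rows.
The echelon form has 3 nonzero rows, so the rank is 3.

3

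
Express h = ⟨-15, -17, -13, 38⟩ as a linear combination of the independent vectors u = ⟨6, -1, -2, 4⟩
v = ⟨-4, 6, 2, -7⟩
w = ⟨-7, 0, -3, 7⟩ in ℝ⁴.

Write h = α₁u + … + α₃w and equate components.
Back-substitution yields (α₁, α₂, α₃) = (-1, -3, 3).

h = -u - 3v + 3w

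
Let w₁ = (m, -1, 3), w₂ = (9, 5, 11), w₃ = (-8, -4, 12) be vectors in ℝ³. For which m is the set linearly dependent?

m = -2

The vectors are dependent exactly when the determinant of the matrix with rows w₁, w₂, w₃ vanishes.
The determinant works out to 104*m + 208.
This vanishes exactly when m = -2.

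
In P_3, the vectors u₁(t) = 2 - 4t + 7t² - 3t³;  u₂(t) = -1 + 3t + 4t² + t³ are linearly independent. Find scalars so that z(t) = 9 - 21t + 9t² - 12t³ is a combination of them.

z = 3u₁ - 3u₂

Take coordinate vectors relative to {1, t, …, t³}.
Solve the system with u₁, u₂ as columns and z as the right-hand side.
Back-substitution yields (c₁, c₂) = (3, -3).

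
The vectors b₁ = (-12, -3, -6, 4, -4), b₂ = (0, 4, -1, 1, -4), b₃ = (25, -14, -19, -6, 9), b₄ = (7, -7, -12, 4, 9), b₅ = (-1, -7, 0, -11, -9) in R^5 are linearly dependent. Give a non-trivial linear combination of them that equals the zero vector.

Solve the homogeneous system with b₁, b₂, b₃, b₄, b₅ as columns by row-reducing the coefficient matrix.
The free variable yields coefficients (1, -1, 1, -2, -1) (any nonzero multiple also works).

b₁ - b₂ + b₃ - 2b₄ - b₅ = 0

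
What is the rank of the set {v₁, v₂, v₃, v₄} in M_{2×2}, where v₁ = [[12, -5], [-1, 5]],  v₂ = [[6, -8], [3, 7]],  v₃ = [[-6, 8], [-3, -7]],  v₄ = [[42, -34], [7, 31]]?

Use coordinates relative to {E₁₁, E₁₂, E₂₁, E₂₂}.
Put the 4×4 matrix [v₁|v₂|v₃|v₄] into echelon form.
The echelon form has 2 nonzero rows, so the rank is 2.

rank 2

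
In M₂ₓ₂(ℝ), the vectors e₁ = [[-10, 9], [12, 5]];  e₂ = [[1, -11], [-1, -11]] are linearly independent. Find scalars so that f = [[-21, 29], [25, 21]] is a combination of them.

f = 2e₁ - e₂

Take coordinate vectors relative to {E₁₁, E₁₂, E₂₁, E₂₂}.
Solve the system with e₁, e₂ as columns and f as the right-hand side.
Row-reducing the augmented matrix gives the unique coefficients (a₁, a₂) = (2, -1).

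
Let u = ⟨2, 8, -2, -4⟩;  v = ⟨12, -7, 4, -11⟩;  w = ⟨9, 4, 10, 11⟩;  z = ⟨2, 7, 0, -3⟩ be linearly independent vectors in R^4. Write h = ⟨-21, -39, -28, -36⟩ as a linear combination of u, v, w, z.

h = u + v - 3w - 4z

Set up the augmented matrix [u | v | w | z | h] and row-reduce.
Row-reducing the augmented matrix gives the unique coefficients (a₁, …, a₄) = (1, 1, -3, -4).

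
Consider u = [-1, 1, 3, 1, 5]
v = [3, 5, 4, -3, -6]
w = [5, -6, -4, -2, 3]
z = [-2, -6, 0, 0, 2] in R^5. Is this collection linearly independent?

linearly independent

Row-reduce the matrix whose columns are u, v, w, z.
The reduction yields 4 nonzero rows, so the rank is 4.
Since rank = 4 (the number of vectors), the set is linearly independent.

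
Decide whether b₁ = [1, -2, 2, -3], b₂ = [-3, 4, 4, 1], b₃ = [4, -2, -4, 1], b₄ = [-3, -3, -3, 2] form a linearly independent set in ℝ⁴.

linearly independent

Place the vectors as rows of a 4×4 matrix and reduce to echelon form.
The reduction yields 4 nonzero rows, so the rank is 4.
Since rank = 4 (the number of vectors), the set is linearly independent.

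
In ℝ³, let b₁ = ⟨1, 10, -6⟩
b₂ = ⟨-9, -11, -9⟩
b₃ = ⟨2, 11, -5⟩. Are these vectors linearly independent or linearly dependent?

The matrix [b₁|b₂|b₃] has determinant -14.
A nonzero determinant means the columns are linearly independent.

linearly independent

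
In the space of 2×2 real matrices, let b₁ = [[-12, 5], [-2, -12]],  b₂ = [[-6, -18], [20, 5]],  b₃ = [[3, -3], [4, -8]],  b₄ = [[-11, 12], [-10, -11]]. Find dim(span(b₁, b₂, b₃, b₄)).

dim = 3

Use coordinates relative to {E₁₁, E₁₂, E₂₁, E₂₂}.
Row-reduce the 4×4 matrix with these as rows.
Reduction leaves 3 leading entries, giving rank 3.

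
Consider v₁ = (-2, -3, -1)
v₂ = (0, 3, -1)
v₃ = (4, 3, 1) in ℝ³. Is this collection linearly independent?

The matrix [v₁|v₂|v₃] has determinant 12.
A nonzero determinant means the columns are linearly independent.

linearly independent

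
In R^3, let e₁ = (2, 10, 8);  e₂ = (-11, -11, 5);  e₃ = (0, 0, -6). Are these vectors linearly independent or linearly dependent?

linearly independent

The matrix [e₁|e₂|e₃] has determinant -528.
A nonzero determinant means the columns are linearly independent.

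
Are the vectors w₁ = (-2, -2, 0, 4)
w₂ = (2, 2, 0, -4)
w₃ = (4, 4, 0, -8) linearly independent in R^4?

linearly dependent

Row-reduce the matrix whose columns are w₁, w₂, w₃.
The reduction yields 1 nonzero row, so the rank is 1.
Since rank 1 < 3, the set is linearly dependent.
Indeed w₁ + w₂ = 0.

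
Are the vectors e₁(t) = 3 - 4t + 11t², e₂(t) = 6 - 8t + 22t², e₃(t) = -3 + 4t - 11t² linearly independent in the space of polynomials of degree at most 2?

linearly dependent

Write each element as a coordinate vector in ℝ³ using {1, t, t²}.
Row-reduce the matrix whose columns are e₁, e₂, e₃.
The reduction yields 1 nonzero row, so the rank is 1.
Since rank 1 < 3, the set is linearly dependent.
Indeed 2e₁ - e₂ = 0.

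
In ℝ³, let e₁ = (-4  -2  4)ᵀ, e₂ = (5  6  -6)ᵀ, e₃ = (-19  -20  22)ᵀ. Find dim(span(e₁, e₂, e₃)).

2

Put the 3×3 matrix [e₁|e₂|e₃] into echelon form.
Exactly 2 pivots survive; hence the rank is 2.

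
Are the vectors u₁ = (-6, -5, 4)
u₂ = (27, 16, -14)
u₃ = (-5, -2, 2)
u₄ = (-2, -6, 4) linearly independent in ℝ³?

There are 4 vectors in a 3-dimensional space, so they cannot be linearly independent.

linearly dependent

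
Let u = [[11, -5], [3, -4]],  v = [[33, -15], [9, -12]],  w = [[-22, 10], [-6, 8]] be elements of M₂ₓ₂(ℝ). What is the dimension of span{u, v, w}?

1

Use coordinates relative to {E₁₁, E₁₂, E₂₁, E₂₂}.
Row-reduce the 3×4 matrix with these as rows.
There is 1 pivot column, so rank = 1.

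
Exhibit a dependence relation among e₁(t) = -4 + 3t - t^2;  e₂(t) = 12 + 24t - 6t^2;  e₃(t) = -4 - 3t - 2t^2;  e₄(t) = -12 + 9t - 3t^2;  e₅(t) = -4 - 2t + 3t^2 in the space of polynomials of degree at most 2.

Write each element as a vector in ℝ³ using {1, t, t^2}.
Row-reduce the matrix with e₁, e₂, e₃, e₄, e₅ as columns; the null space gives the coefficients.
The free variable yields coefficients (3, 0, 0, -1, 0) (any nonzero multiple also works).

3e₁ - e₄ = 0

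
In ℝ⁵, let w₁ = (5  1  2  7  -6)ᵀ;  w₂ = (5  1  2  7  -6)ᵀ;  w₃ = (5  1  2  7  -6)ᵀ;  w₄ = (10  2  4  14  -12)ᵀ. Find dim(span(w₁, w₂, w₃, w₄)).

1

Form the matrix with w₁, w₂, w₃, w₄ as columns and reduce.
Exactly 1 pivot survives; hence the rank is 1.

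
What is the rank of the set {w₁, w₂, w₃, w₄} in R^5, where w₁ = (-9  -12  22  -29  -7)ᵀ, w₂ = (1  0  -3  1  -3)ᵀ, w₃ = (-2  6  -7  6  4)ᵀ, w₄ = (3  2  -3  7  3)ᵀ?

Form the matrix with w₁, w₂, w₃, w₄ as columns and reduce.
There are 3 pivot columns, so rank = 3.

3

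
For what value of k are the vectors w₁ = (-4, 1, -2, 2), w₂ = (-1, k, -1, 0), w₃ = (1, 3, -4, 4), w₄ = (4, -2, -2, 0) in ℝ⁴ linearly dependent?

k = -4/3

The set is linearly dependent precisely when det[w₁; w₂; w₃; w₄] = 0.
Expanding, det = -36*k - 48.
Setting this to zero gives k = -4/3.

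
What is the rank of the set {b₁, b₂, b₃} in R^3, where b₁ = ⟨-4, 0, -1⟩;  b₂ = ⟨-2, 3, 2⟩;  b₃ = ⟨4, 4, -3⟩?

Put the 3×3 matrix [b₁|b₂|b₃] into echelon form.
Reduction leaves 3 leading entries, giving rank 3.

3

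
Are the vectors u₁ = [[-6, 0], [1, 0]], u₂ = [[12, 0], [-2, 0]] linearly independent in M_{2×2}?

Write each element as a coordinate vector in ℝ⁴ using {E₁₁, E₁₂, E₂₁, E₂₂}.
Row-reduce the matrix whose columns are u₁, u₂.
The reduction yields 1 nonzero row, so the rank is 1.
Since rank 1 < 2, the set is linearly dependent.

linearly dependent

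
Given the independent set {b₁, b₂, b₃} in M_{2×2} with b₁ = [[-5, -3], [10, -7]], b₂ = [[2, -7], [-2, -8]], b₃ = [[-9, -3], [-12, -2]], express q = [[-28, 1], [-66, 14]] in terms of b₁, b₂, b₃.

q = -2b₁ - b₂ + 4b₃

Identify each element with its coordinate vector in ℝ⁴ via {E₁₁, E₁₂, E₂₁, E₂₂}.
Solve the system with b₁, b₂, b₃ as columns and q as the right-hand side.
Row-reducing the augmented matrix gives the unique coefficients (a₁, a₂, a₃) = (-2, -1, 4).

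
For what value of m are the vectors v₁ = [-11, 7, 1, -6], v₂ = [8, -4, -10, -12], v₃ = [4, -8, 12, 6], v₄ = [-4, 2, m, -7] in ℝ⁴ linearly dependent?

m = -2/3

Place the vectors as rows of a 4×4 matrix; dependence ⇔ determinant zero.
Expanding, det = -936*m - 624.
This vanishes exactly when m = -2/3.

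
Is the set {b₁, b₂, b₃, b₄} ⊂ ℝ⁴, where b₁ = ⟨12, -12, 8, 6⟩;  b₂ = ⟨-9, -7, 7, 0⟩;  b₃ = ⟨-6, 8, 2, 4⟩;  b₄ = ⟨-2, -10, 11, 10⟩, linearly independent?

Row-reduce the matrix whose columns are b₁, b₂, b₃, b₄.
The reduction yields 4 nonzero rows, so the rank is 4.
Since rank = 4 (the number of vectors), the set is linearly independent.

linearly independent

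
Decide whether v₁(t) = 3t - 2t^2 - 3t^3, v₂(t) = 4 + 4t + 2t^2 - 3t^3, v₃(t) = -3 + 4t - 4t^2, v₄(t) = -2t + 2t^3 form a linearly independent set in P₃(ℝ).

linearly independent

Write each element as a coordinate vector in ℝ⁴ using {1, t, …, t^3}.
Form the 4×4 matrix with these as columns; its determinant is -76.
A nonzero determinant means the columns are linearly independent.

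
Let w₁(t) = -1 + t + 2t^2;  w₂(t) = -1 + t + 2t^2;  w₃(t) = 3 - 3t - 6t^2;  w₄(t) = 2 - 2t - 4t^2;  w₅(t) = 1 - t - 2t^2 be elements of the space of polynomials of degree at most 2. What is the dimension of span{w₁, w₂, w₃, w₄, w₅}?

1

Pass to coordinate vectors with respect to the basis {1, t, t^2}.
Row-reduce the 5×3 matrix with these as rows.
Exactly 1 pivot survives; hence the rank is 1.
(With 5 elements in a 3-dimensional space the rank is at most 3.)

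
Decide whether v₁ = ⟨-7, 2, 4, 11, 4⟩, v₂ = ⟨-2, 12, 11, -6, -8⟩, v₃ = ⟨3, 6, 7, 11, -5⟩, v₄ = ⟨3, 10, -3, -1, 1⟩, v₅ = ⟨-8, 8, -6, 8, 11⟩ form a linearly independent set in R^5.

linearly independent

Place the vectors as rows of a 5×5 matrix and reduce to echelon form.
The reduction yields 5 nonzero rows, so the rank is 5.
Since rank = 5 (the number of vectors), the set is linearly independent.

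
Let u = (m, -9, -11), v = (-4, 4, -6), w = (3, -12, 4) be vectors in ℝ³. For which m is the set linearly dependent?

m = -27/4

The vectors are dependent exactly when the determinant of the matrix with rows u, v, w vanishes.
Expanding, det = -56*m - 378.
Solving -56*m - 378 = 0 yields m = -27/4.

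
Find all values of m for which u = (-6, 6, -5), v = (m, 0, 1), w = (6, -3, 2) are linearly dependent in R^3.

The set is linearly dependent precisely when det[u; v; w] = 0.
Cofactor expansion gives det = 3*m + 18.
This vanishes exactly when m = -6.

m = -6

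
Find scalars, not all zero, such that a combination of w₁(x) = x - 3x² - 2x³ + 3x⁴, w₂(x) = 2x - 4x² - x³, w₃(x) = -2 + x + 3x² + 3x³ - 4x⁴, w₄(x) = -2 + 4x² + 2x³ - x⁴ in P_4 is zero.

Write each element as a vector in ℝ⁵ using {1, x, …, x⁴}.
Set up α₁w₁ + … + α₄w₄ = 0 and solve the homogeneous system.
The free variable yields coefficients (1, -1, 1, -1) (any nonzero multiple also works).

w₁ - w₂ + w₃ - w₄ = 0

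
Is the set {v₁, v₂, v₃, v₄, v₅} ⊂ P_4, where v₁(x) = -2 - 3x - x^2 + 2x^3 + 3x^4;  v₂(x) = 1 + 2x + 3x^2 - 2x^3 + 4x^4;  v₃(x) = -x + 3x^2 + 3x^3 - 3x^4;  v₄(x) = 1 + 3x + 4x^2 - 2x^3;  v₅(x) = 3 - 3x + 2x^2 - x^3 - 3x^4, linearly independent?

linearly independent

Write each element as a coordinate vector in ℝ⁵ using {1, x, …, x^4}.
Place the vectors as rows of a 5×5 matrix and reduce to echelon form.
The reduction yields 5 nonzero rows, so the rank is 5.
Since rank = 5 (the number of vectors), the set is linearly independent.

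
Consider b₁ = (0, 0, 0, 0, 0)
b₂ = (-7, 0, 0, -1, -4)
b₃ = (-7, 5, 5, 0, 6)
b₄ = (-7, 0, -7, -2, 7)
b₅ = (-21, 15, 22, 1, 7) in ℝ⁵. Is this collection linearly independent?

One of the vectors is the zero vector, so the set is linearly dependent.

linearly dependent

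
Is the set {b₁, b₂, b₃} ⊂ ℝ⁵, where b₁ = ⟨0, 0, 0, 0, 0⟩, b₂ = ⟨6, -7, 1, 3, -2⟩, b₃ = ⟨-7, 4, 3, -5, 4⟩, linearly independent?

One of the vectors is the zero vector, so the set is linearly dependent.

linearly dependent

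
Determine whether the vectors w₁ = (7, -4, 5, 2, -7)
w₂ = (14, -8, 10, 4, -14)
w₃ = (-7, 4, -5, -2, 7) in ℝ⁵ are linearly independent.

Place the vectors as rows of a 3×5 matrix and reduce to echelon form.
The reduction yields 1 nonzero row, so the rank is 1.
Since rank 1 < 3, the set is linearly dependent.

linearly dependent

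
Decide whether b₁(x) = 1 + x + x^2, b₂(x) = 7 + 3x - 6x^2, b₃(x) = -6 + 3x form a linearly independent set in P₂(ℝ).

linearly independent

Take coordinates with respect to the standard basis {1, x, x^2}.
The matrix [b₁|b₂|b₃] has determinant 93.
A nonzero determinant means the columns are linearly independent.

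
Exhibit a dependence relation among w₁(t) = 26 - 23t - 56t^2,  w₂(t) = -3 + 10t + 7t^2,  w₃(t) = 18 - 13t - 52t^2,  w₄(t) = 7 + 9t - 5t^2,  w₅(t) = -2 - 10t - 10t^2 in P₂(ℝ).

3w₁ + 7w₂ - 2w₃ - 3w₄ = 0

Take coordinates with respect to {1, t, t^2}.
Solve the homogeneous system with w₁, w₂, w₃, w₄, w₅ as columns by row-reducing the coefficient matrix.
One solution (up to scaling) is (3, 7, -2, -3, 0).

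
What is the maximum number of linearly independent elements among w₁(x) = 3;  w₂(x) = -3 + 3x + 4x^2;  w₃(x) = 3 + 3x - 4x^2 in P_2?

3

Use coordinates relative to {1, x, x^2}.
Row-reduce the 3×3 matrix with these as rows.
The echelon form has 3 nonzero rows, so the rank is 3.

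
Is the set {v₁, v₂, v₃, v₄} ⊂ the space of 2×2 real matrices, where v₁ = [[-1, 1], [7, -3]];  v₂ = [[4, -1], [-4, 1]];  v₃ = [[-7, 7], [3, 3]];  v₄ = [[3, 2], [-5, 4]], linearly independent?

linearly independent

Write each element as a coordinate vector in ℝ⁴ using {E₁₁, E₁₂, E₂₁, E₂₂}.
Place the vectors as rows of a 4×4 matrix and reduce to echelon form.
The reduction yields 4 nonzero rows, so the rank is 4.
Since rank = 4 (the number of vectors), the set is linearly independent.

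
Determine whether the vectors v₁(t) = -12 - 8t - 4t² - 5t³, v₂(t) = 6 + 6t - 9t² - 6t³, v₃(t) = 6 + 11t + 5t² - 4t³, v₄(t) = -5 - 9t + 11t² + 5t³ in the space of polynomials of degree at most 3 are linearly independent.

Take coordinates with respect to the standard basis {1, t, …, t³}.
Form the 4×4 matrix with these as columns; its determinant is 6609.
A nonzero determinant means the columns are linearly independent.

linearly independent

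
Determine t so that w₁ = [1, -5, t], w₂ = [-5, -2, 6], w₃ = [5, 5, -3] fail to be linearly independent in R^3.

t = -33/5

The set is linearly dependent precisely when det[w₁; w₂; w₃] = 0.
Expanding, det = -15*t - 99.
Solving -15*t - 99 = 0 yields t = -33/5.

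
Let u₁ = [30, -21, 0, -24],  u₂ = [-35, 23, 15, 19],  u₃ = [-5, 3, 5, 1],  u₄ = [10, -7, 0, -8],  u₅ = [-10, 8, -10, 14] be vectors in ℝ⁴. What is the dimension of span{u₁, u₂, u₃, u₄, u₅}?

Row-reduce the 5×4 matrix with these as rows.
The echelon form has 2 nonzero rows, so the rank is 2.
(With 5 elements in a 4-dimensional space the rank is at most 4.)

dim = 2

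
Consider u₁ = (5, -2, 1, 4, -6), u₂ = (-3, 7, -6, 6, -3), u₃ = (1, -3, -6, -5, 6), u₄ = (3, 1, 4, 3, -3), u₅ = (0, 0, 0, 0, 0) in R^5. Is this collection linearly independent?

One of the vectors is the zero vector, so the set is linearly dependent.

linearly dependent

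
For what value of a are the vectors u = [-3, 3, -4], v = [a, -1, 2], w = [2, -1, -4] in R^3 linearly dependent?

Dependence holds iff the 3×3 matrix [u v w] is singular.
Cofactor expansion gives det = 16*a - 14.
This vanishes exactly when a = 7/8.

a = 7/8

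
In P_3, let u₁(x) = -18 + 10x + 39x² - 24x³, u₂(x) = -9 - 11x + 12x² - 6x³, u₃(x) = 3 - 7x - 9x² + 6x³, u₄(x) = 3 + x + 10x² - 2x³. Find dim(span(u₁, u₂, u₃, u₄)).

3

Use coordinates relative to {1, x, …, x³}.
Apply Gaussian elimination to the matrix whose rows are u₁, u₂, u₃, u₄.
There are 3 pivot columns, so rank = 3.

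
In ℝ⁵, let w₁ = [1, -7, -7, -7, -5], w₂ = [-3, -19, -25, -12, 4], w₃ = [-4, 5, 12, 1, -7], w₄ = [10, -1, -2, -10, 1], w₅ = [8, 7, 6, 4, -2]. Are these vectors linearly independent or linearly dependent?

linearly dependent

Form the 5×5 matrix with these as columns; its determinant is 0.
A zero determinant means the columns are linearly dependent.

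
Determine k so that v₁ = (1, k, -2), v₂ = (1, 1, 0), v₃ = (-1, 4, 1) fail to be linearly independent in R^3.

k = -9

The vectors are dependent exactly when the determinant of the matrix with rows v₁, v₂, v₃ vanishes.
The determinant works out to -k - 9.
Solving -k - 9 = 0 yields k = -9.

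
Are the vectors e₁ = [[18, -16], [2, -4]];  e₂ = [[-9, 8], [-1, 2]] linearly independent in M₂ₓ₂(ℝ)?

Take coordinates with respect to the standard basis {E₁₁, E₁₂, E₂₁, E₂₂}.
Place the vectors as rows of a 2×4 matrix and reduce to echelon form.
The reduction yields 1 nonzero row, so the rank is 1.
Since rank 1 < 2, the set is linearly dependent.
Indeed e₁ + 2e₂ = 0.

linearly dependent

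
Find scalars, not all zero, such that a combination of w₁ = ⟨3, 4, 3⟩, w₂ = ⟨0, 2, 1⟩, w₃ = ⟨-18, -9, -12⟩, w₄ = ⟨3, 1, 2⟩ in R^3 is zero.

Solve the homogeneous system with w₁, w₂, w₃, w₄ as columns by row-reducing the coefficient matrix.
One solution (up to scaling) is (3, -3, 1, 3).

3w₁ - 3w₂ + w₃ + 3w₄ = 0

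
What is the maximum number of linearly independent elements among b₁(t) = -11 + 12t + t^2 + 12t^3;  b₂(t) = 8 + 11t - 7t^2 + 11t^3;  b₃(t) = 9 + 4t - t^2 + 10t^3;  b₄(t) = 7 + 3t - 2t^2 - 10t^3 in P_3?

4

Use coordinates relative to {1, t, …, t^3}.
Form the matrix with b₁, b₂, b₃, b₄ as columns and reduce.
Exactly 4 pivots survive; hence the rank is 4.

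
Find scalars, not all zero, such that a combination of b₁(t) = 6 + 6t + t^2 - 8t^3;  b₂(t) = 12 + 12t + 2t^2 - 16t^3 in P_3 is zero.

Pass to coordinate vectors relative to the basis {1, t, …, t^3}.
Set up α₁b₁ + α₂b₂ = 0 and solve the homogeneous system.
One solution (up to scaling) is (2, -1).

2b₁ - b₂ = 0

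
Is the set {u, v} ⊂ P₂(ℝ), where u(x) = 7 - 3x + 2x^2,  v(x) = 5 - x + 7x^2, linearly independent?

linearly independent

Write each element as a coordinate vector in ℝ³ using {1, x, x^2}.
Place the vectors as rows of a 2×3 matrix and reduce to echelon form.
The reduction yields 2 nonzero rows, so the rank is 2.
Since rank = 2 (the number of vectors), the set is linearly independent.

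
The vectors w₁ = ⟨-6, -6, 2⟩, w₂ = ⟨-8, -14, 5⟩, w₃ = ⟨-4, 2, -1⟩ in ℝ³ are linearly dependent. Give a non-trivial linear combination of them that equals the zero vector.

Write the vectors as columns of a matrix and find a nonzero vector in its null space.
One solution (up to scaling) is (2, -1, -1).

2w₁ - w₂ - w₃ = 0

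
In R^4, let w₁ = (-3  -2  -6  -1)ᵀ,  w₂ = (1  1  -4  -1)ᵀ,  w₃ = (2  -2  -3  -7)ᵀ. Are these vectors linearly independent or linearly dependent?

linearly independent

Place the vectors as rows of a 3×4 matrix and reduce to echelon form.
The reduction yields 3 nonzero rows, so the rank is 3.
Since rank = 3 (the number of vectors), the set is linearly independent.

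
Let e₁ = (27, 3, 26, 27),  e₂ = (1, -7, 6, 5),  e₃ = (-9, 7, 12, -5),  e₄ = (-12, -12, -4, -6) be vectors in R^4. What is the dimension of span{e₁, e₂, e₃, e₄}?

Form the matrix with e₁, e₂, e₃, e₄ as columns and reduce.
Reduction leaves 3 leading entries, giving rank 3.

3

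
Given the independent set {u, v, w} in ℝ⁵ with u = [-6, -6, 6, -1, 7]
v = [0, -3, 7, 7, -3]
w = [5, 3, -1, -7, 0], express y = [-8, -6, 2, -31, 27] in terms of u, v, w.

Since u, v, w are independent, the coefficients expressing y are uniquely determined by a linear system.
Back-substitution yields (c₁, c₂, c₃) = (3, -2, 2).

y = 3u - 2v + 2w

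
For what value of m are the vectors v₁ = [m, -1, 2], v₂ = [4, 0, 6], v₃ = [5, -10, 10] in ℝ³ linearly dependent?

The set is linearly dependent precisely when det[v₁; v₂; v₃] = 0.
The determinant works out to 60*m - 70.
This vanishes exactly when m = 7/6.

m = 7/6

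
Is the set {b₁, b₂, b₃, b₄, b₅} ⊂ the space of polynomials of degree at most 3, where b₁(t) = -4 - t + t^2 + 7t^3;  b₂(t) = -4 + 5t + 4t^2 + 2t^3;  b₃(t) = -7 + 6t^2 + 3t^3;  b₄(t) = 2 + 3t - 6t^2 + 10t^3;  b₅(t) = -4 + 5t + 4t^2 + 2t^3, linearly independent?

linearly dependent

Write each element as a coordinate vector in ℝ⁴ using {1, t, …, t^3}.
There are 5 vectors in a 4-dimensional space, so they cannot be linearly independent.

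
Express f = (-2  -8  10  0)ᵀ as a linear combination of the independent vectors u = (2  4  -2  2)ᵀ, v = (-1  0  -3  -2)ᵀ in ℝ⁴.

Solve the system with u, v as columns and f as the right-hand side.
The system has the unique solution (α₁, α₂) = (-2, -2).

f = -2u - 2v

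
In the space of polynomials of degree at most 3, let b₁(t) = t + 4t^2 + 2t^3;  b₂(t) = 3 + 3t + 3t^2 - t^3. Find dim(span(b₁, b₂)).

Represent each element by its coordinate vector in ℝ⁴.
Form the matrix with b₁, b₂ as columns and reduce.
Reduction leaves 2 leading entries, giving rank 2.

dim = 2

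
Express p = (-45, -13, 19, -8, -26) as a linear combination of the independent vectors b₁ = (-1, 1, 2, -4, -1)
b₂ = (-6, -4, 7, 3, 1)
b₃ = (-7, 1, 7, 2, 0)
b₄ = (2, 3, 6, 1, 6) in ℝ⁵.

Solve the system with b₁, b₂, b₃, b₄ as columns and p as the right-hand side.
Back-substitution yields (a₁, …, a₄) = (4, 2, 3, -4).

p = 4b₁ + 2b₂ + 3b₃ - 4b₄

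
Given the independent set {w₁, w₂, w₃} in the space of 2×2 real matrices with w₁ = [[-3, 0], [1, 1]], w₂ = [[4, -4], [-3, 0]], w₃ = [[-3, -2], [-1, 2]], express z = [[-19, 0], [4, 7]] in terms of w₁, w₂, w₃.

Work in coordinates with respect to the standard basis {E₁₁, E₁₂, E₂₁, E₂₂}.
Solve the system with w₁, w₂, w₃ as columns and z as the right-hand side.
The system has the unique solution (c₁, c₂, c₃) = (3, -1, 2).

z = 3w₁ - w₂ + 2w₃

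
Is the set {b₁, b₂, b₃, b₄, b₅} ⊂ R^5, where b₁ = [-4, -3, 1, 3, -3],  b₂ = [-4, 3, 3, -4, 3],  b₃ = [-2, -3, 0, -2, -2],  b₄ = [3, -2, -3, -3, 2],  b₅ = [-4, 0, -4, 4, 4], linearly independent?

Row-reduce the matrix whose columns are b₁, b₂, b₃, b₄, b₅.
The reduction yields 5 nonzero rows, so the rank is 5.
Since rank = 5 (the number of vectors), the set is linearly independent.

linearly independent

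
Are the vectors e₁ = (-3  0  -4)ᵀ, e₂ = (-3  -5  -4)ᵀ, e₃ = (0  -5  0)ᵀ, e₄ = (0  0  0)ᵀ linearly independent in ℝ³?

linearly dependent

There are 4 vectors in a 3-dimensional space, so they cannot be linearly independent.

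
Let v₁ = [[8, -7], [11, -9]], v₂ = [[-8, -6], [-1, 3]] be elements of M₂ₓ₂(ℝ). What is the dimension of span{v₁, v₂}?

dim = 2

Represent each element by its coordinate vector in ℝ⁴.
Apply Gaussian elimination to the matrix whose rows are v₁, v₂.
Exactly 2 pivots survive; hence the rank is 2.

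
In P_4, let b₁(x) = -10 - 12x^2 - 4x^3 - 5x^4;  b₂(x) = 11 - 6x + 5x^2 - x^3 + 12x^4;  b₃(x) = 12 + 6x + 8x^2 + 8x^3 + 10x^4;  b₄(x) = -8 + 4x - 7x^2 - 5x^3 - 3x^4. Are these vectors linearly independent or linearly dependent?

linearly independent

Write each element as a coordinate vector in ℝ⁵ using {1, x, …, x^4}.
Row-reduce the matrix whose columns are b₁, b₂, b₃, b₄.
The reduction yields 4 nonzero rows, so the rank is 4.
Since rank = 4 (the number of vectors), the set is linearly independent.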